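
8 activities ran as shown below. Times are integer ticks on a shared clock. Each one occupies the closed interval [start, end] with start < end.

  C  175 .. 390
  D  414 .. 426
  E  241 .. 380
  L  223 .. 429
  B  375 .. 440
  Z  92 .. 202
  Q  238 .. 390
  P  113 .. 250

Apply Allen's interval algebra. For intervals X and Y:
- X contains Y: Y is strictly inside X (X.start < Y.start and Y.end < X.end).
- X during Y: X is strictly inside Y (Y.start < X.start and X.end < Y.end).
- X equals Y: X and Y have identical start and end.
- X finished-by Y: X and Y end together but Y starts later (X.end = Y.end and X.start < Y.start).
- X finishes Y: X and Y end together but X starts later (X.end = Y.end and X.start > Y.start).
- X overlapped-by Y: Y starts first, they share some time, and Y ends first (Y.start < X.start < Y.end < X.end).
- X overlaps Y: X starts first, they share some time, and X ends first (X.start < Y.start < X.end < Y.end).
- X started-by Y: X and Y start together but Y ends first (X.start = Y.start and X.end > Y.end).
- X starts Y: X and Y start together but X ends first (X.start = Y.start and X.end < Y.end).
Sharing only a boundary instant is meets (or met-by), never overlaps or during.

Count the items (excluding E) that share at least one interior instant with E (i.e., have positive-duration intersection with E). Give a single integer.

Target E = [241, 380].
B [375, 440] → overlapped-by → counts.
C [175, 390] → contains → counts.
D [414, 426] → after → no.
L [223, 429] → contains → counts.
P [113, 250] → overlaps → counts.
Q [238, 390] → contains → counts.
Z [92, 202] → before → no.
Total: 5.

5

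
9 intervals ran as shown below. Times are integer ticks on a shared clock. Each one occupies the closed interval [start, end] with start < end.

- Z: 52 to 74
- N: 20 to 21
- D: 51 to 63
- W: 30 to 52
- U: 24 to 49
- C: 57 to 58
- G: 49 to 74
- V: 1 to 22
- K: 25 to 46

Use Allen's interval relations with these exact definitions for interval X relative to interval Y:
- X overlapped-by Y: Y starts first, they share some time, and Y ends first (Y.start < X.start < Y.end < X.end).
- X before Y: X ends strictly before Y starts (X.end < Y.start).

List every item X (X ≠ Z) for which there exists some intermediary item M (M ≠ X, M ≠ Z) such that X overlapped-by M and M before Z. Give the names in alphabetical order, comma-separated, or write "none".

W

Target Z = [52, 74].
Intermediaries M with M before Z: K, N, U, V.
Via K — items with X overlapped-by K: W.
Via N — items with X overlapped-by N: none.
Via U — items with X overlapped-by U: W.
Via V — items with X overlapped-by V: none.
Union: W.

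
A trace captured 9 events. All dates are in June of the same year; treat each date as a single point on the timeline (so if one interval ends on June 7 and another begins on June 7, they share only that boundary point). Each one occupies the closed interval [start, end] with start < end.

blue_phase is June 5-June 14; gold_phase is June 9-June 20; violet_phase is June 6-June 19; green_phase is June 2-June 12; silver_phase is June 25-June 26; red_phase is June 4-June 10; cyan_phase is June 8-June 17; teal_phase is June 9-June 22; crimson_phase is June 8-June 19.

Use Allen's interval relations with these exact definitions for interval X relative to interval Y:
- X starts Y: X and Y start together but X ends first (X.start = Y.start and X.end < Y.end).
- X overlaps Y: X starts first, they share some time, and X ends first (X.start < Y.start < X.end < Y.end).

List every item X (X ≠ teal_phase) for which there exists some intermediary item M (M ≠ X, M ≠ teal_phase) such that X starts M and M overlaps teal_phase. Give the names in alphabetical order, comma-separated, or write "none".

Target teal_phase = [June 9, June 22].
Intermediaries M with M overlaps teal_phase: blue_phase, crimson_phase, cyan_phase, green_phase, red_phase, violet_phase.
Via blue_phase — items with X starts blue_phase: none.
Via crimson_phase — items with X starts crimson_phase: cyan_phase.
Via cyan_phase — items with X starts cyan_phase: none.
Via green_phase — items with X starts green_phase: none.
Via red_phase — items with X starts red_phase: none.
Via violet_phase — items with X starts violet_phase: none.
Union: cyan_phase.

cyan_phase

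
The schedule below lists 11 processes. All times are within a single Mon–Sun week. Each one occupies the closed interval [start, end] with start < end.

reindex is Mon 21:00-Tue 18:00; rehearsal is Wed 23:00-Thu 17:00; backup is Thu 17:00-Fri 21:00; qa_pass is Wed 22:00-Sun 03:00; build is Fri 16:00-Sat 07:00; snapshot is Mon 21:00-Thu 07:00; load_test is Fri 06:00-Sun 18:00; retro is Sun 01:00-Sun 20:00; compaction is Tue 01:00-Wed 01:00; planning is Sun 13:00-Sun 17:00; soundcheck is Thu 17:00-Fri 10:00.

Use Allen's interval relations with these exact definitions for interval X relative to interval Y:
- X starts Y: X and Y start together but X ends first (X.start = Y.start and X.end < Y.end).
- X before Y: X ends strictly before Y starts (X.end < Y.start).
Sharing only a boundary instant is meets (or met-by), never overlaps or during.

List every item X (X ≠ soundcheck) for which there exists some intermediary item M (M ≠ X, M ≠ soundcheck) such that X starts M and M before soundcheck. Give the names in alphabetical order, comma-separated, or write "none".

reindex

Target soundcheck = [Thu 17:00, Fri 10:00].
Intermediaries M with M before soundcheck: compaction, reindex, snapshot.
Via compaction — items with X starts compaction: none.
Via reindex — items with X starts reindex: none.
Via snapshot — items with X starts snapshot: reindex.
Union: reindex.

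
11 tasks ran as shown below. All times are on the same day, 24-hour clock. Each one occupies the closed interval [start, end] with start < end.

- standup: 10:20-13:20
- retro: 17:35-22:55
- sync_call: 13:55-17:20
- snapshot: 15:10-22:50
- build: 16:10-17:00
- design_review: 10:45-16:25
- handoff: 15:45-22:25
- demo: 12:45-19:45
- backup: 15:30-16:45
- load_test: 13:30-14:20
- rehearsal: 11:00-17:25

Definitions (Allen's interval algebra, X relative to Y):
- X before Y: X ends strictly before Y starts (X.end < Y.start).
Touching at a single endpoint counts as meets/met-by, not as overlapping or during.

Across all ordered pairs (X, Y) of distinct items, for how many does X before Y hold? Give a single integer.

Checking all 110 ordered pairs for relation 'before'; matching pairs in alphabetical order:
(backup, retro): backup before retro ✓
(build, retro): build before retro ✓
(design_review, retro): design_review before retro ✓
(load_test, backup): load_test before backup ✓
(load_test, build): load_test before build ✓
(load_test, handoff): load_test before handoff ✓
(load_test, retro): load_test before retro ✓
(load_test, snapshot): load_test before snapshot ✓
(rehearsal, retro): rehearsal before retro ✓
(standup, backup): standup before backup ✓
(standup, build): standup before build ✓
(standup, handoff): standup before handoff ✓
(standup, load_test): standup before load_test ✓
(standup, retro): standup before retro ✓
(standup, snapshot): standup before snapshot ✓
(standup, sync_call): standup before sync_call ✓
(sync_call, retro): sync_call before retro ✓
Count: 17.

17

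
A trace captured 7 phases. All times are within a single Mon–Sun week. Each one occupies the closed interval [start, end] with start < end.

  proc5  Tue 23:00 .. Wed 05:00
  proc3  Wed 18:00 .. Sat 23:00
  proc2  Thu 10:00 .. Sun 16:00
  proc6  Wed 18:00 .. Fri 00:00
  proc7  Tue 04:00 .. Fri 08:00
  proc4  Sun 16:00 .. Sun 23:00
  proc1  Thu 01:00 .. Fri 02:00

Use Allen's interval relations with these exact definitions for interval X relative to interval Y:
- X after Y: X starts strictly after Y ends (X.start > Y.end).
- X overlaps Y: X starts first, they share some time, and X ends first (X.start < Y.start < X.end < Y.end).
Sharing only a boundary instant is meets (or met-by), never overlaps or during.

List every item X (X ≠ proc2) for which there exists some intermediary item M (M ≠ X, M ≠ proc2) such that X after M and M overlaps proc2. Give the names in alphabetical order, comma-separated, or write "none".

Target proc2 = [Thu 10:00, Sun 16:00].
Intermediaries M with M overlaps proc2: proc1, proc3, proc6, proc7.
Via proc1 — items with X after proc1: proc4.
Via proc3 — items with X after proc3: proc4.
Via proc6 — items with X after proc6: proc4.
Via proc7 — items with X after proc7: proc4.
Union: proc4.

proc4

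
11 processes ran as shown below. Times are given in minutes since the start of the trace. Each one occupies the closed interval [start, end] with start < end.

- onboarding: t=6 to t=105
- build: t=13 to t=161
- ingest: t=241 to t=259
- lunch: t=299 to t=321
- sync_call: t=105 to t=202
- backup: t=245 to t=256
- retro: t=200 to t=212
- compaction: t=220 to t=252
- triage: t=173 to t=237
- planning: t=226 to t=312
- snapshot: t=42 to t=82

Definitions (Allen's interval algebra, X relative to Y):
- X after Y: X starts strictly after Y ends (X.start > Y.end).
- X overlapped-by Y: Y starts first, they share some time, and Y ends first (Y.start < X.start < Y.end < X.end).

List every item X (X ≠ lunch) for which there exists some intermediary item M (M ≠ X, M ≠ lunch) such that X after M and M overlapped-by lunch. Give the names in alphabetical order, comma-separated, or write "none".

none

Target lunch = [t=299, t=321].
Intermediaries M with M overlapped-by lunch: none.
Union: none.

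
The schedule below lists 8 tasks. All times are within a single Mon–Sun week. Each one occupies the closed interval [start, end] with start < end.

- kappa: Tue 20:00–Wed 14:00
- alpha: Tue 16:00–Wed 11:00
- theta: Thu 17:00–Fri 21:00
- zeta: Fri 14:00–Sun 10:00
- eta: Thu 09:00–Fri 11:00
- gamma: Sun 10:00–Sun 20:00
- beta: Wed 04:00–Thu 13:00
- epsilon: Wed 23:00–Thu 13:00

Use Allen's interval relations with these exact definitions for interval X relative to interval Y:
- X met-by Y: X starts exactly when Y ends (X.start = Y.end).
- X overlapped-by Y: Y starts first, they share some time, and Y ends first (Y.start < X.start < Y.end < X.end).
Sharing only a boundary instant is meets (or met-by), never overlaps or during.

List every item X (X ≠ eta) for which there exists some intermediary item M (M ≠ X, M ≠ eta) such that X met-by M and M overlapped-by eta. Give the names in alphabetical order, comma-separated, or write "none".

none

Target eta = [Thu 09:00, Fri 11:00].
Intermediaries M with M overlapped-by eta: theta.
Via theta — items with X met-by theta: none.
Union: none.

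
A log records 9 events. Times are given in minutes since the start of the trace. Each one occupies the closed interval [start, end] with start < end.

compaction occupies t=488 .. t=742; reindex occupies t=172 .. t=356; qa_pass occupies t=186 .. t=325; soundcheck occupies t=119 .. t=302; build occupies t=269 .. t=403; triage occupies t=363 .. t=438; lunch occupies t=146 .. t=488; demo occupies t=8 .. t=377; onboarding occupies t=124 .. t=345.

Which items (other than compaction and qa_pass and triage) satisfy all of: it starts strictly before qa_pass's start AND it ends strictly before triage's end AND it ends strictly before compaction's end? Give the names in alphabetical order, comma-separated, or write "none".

demo, onboarding, reindex, soundcheck

Conditions: its start is strictly before qa_pass's start (X.start < t=186) AND its end is strictly before triage's end (X.end < t=438) AND its end is strictly before compaction's end (X.end < t=742).
build: start t=269 < t=186? ✗; end t=403 < t=438? ✓; end t=403 < t=742? ✓ → no.
demo: start t=8 < t=186? ✓; end t=377 < t=438? ✓; end t=377 < t=742? ✓ → yes.
lunch: start t=146 < t=186? ✓; end t=488 < t=438? ✗; end t=488 < t=742? ✓ → no.
onboarding: start t=124 < t=186? ✓; end t=345 < t=438? ✓; end t=345 < t=742? ✓ → yes.
reindex: start t=172 < t=186? ✓; end t=356 < t=438? ✓; end t=356 < t=742? ✓ → yes.
soundcheck: start t=119 < t=186? ✓; end t=302 < t=438? ✓; end t=302 < t=742? ✓ → yes.
Result: demo, onboarding, reindex, soundcheck.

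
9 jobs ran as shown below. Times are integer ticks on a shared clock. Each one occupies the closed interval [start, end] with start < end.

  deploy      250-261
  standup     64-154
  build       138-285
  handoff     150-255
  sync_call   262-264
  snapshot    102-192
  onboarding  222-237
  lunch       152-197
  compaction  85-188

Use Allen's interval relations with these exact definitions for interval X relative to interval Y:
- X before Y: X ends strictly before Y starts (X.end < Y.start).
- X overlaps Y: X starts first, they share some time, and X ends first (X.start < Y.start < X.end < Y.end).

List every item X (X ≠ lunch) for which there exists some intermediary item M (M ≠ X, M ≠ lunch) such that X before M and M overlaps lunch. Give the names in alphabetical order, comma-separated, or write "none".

Target lunch = [152, 197].
Intermediaries M with M overlaps lunch: compaction, snapshot, standup.
Via compaction — items with X before compaction: none.
Via snapshot — items with X before snapshot: none.
Via standup — items with X before standup: none.
Union: none.

none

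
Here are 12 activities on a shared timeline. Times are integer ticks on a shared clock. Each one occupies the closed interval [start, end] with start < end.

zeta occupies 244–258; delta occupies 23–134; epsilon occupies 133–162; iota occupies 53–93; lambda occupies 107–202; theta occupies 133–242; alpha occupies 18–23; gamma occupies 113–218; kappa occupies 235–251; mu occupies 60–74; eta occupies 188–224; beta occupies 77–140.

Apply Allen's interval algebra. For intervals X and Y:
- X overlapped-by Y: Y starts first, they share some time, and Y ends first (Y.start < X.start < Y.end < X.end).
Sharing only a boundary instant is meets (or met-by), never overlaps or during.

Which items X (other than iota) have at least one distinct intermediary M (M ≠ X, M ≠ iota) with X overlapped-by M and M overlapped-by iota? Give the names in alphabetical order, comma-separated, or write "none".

epsilon, gamma, lambda, theta

Target iota = [53, 93].
Intermediaries M with M overlapped-by iota: beta.
Via beta — items with X overlapped-by beta: epsilon, gamma, lambda, theta.
Union: epsilon, gamma, lambda, theta.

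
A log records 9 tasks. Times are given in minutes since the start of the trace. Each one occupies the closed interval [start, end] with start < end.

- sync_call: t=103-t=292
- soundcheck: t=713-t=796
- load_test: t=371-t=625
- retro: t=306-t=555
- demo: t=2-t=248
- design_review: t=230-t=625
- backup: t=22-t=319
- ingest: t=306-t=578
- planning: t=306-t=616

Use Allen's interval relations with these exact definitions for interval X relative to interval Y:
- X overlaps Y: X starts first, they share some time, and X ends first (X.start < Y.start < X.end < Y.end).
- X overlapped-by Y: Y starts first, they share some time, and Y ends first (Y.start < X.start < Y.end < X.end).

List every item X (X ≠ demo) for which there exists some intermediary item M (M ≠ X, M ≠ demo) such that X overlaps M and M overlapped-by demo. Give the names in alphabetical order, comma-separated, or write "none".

Target demo = [t=2, t=248].
Intermediaries M with M overlapped-by demo: backup, design_review, sync_call.
Via backup — items with X overlaps backup: none.
Via design_review — items with X overlaps design_review: backup, sync_call.
Via sync_call — items with X overlaps sync_call: none.
Union: backup, sync_call.

backup, sync_call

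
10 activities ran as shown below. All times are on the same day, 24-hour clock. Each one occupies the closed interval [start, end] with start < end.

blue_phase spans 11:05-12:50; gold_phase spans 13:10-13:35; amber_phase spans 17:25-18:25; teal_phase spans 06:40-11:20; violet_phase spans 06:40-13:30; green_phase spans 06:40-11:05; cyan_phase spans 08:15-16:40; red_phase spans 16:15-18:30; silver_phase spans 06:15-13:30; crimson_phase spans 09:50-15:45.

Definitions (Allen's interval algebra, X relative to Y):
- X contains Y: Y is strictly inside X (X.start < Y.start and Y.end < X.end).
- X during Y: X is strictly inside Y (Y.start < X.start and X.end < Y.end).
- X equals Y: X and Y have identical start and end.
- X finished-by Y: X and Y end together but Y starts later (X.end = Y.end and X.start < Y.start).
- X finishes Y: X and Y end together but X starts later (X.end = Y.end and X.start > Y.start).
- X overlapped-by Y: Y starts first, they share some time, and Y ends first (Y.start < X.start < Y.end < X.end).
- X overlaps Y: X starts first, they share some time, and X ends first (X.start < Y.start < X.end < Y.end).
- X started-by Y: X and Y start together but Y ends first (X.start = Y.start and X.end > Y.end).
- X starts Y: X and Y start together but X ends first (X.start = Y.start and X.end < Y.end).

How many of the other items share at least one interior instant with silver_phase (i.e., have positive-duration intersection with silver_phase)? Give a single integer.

7

Target silver_phase = [06:15, 13:30].
amber_phase [17:25, 18:25] → after → no.
blue_phase [11:05, 12:50] → during → counts.
crimson_phase [09:50, 15:45] → overlapped-by → counts.
cyan_phase [08:15, 16:40] → overlapped-by → counts.
gold_phase [13:10, 13:35] → overlapped-by → counts.
green_phase [06:40, 11:05] → during → counts.
red_phase [16:15, 18:30] → after → no.
teal_phase [06:40, 11:20] → during → counts.
violet_phase [06:40, 13:30] → finishes → counts.
Total: 7.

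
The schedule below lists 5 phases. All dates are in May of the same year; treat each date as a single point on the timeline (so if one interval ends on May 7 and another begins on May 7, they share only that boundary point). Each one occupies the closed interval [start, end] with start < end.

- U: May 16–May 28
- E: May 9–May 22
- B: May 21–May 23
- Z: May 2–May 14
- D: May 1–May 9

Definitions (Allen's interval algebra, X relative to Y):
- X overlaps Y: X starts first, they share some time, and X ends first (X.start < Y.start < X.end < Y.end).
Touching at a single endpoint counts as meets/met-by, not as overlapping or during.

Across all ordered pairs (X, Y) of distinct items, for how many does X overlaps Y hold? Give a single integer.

Checking all 20 ordered pairs for relation 'overlaps'; matching pairs in alphabetical order:
(D, Z): D overlaps Z ✓
(E, B): E overlaps B ✓
(E, U): E overlaps U ✓
(Z, E): Z overlaps E ✓
Count: 4.

4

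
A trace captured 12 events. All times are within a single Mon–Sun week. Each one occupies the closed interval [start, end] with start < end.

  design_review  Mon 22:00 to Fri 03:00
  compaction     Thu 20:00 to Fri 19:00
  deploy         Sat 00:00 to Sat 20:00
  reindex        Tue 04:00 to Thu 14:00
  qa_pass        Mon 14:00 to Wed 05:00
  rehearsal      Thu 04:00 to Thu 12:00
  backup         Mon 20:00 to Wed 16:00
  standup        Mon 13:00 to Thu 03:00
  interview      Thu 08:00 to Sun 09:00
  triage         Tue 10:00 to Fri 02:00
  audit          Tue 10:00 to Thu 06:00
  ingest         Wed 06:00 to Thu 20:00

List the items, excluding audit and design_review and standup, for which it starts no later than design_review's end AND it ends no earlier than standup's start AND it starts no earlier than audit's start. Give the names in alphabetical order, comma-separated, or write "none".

Conditions: its start is no later than design_review's end (X.start <= Fri 03:00) AND its end is no earlier than standup's start (X.end >= Mon 13:00) AND its start is no earlier than audit's start (X.start >= Tue 10:00).
backup: start Mon 20:00 <= Fri 03:00? ✓; end Wed 16:00 >= Mon 13:00? ✓; start Mon 20:00 >= Tue 10:00? ✗ → no.
compaction: start Thu 20:00 <= Fri 03:00? ✓; end Fri 19:00 >= Mon 13:00? ✓; start Thu 20:00 >= Tue 10:00? ✓ → yes.
deploy: start Sat 00:00 <= Fri 03:00? ✗; end Sat 20:00 >= Mon 13:00? ✓; start Sat 00:00 >= Tue 10:00? ✓ → no.
ingest: start Wed 06:00 <= Fri 03:00? ✓; end Thu 20:00 >= Mon 13:00? ✓; start Wed 06:00 >= Tue 10:00? ✓ → yes.
interview: start Thu 08:00 <= Fri 03:00? ✓; end Sun 09:00 >= Mon 13:00? ✓; start Thu 08:00 >= Tue 10:00? ✓ → yes.
qa_pass: start Mon 14:00 <= Fri 03:00? ✓; end Wed 05:00 >= Mon 13:00? ✓; start Mon 14:00 >= Tue 10:00? ✗ → no.
rehearsal: start Thu 04:00 <= Fri 03:00? ✓; end Thu 12:00 >= Mon 13:00? ✓; start Thu 04:00 >= Tue 10:00? ✓ → yes.
reindex: start Tue 04:00 <= Fri 03:00? ✓; end Thu 14:00 >= Mon 13:00? ✓; start Tue 04:00 >= Tue 10:00? ✗ → no.
triage: start Tue 10:00 <= Fri 03:00? ✓; end Fri 02:00 >= Mon 13:00? ✓; start Tue 10:00 >= Tue 10:00? ✓ → yes.
Result: compaction, ingest, interview, rehearsal, triage.

compaction, ingest, interview, rehearsal, triage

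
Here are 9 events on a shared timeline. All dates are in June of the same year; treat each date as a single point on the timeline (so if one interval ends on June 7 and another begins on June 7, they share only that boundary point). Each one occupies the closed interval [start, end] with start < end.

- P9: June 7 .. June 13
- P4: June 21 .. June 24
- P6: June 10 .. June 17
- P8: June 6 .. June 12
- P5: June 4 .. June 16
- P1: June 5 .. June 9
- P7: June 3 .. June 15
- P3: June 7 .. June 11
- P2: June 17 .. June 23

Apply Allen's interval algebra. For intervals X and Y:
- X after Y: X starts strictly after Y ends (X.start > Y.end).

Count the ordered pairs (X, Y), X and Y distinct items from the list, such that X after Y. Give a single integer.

14

Checking all 72 ordered pairs for relation 'after'; matching pairs in alphabetical order:
(P2, P1): P2 after P1 ✓
(P2, P3): P2 after P3 ✓
(P2, P5): P2 after P5 ✓
(P2, P7): P2 after P7 ✓
(P2, P8): P2 after P8 ✓
(P2, P9): P2 after P9 ✓
(P4, P1): P4 after P1 ✓
(P4, P3): P4 after P3 ✓
(P4, P5): P4 after P5 ✓
(P4, P6): P4 after P6 ✓
(P4, P7): P4 after P7 ✓
(P4, P8): P4 after P8 ✓
(P4, P9): P4 after P9 ✓
(P6, P1): P6 after P1 ✓
Count: 14.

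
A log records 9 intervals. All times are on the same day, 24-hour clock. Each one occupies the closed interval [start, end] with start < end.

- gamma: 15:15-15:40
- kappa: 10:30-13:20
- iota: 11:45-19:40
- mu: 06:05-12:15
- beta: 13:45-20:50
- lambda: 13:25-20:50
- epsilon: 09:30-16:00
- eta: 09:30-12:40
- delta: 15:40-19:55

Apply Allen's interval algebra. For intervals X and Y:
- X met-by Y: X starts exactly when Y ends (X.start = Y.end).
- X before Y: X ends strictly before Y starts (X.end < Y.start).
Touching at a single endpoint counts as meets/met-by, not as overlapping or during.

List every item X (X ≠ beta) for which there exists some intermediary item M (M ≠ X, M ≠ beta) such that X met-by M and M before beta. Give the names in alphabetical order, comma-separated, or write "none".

none

Target beta = [13:45, 20:50].
Intermediaries M with M before beta: eta, kappa, mu.
Via eta — items with X met-by eta: none.
Via kappa — items with X met-by kappa: none.
Via mu — items with X met-by mu: none.
Union: none.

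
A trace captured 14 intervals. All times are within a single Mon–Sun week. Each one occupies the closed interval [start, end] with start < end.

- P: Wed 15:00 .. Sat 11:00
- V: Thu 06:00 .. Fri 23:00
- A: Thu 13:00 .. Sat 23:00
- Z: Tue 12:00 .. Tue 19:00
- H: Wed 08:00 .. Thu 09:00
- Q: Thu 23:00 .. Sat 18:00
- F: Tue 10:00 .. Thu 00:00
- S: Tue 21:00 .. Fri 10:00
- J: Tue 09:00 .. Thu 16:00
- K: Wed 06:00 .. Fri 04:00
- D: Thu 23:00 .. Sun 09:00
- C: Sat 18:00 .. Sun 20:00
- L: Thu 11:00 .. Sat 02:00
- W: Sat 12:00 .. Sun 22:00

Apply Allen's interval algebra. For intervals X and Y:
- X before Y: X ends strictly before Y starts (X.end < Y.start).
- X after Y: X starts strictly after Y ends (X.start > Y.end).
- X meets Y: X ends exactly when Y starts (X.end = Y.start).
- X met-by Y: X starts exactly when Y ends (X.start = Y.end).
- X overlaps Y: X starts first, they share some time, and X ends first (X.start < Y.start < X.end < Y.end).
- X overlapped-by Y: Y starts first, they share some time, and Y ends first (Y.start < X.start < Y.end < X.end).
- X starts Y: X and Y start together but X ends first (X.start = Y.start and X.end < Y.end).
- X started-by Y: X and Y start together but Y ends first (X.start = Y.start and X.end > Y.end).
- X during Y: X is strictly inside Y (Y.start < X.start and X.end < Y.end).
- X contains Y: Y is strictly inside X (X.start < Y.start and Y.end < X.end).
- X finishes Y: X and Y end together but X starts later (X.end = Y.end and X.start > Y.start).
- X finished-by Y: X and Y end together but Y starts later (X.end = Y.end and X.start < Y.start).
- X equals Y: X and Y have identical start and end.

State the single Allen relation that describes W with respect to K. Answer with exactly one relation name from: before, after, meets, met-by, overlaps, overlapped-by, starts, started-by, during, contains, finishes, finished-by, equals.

W = [Sat 12:00, Sun 22:00]; K = [Wed 06:00, Fri 04:00].
Compare endpoints: W.start > K.start, W.start > K.end, W.end > K.start, W.end > K.end.
That pattern is 'after'.

after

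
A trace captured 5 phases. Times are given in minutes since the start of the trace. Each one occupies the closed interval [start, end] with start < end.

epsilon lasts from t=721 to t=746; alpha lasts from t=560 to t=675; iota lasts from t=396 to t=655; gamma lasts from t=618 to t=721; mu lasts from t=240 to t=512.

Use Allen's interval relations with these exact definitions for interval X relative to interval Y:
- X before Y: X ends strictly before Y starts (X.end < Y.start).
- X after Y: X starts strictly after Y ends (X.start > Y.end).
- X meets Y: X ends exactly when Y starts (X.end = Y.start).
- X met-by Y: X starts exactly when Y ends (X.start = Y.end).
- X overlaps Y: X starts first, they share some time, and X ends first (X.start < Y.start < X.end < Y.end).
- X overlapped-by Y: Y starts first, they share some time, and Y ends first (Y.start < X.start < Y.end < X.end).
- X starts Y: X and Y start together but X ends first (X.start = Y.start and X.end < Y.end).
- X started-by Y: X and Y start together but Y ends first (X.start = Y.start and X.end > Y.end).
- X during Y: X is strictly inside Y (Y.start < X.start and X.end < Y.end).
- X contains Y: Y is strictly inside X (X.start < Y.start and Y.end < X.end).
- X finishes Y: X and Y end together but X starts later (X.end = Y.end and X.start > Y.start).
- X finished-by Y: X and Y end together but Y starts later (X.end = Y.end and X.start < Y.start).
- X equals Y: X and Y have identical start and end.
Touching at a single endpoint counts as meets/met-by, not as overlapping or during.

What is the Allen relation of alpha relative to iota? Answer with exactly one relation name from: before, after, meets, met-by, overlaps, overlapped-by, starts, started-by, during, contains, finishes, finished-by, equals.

overlapped-by

alpha = [t=560, t=675]; iota = [t=396, t=655].
Compare endpoints: alpha.start > iota.start, alpha.start < iota.end, alpha.end > iota.start, alpha.end > iota.end.
That pattern is 'overlapped-by'.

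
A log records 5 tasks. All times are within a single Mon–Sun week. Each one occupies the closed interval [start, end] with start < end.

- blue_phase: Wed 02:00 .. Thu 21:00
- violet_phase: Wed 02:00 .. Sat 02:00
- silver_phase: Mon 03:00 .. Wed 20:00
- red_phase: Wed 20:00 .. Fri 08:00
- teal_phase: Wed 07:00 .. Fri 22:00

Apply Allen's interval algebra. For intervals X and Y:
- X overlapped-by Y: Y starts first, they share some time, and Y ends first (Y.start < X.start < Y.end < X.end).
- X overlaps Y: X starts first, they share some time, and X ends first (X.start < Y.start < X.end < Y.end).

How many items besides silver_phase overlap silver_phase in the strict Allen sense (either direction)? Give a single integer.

Target silver_phase = [Mon 03:00, Wed 20:00].
blue_phase [Wed 02:00, Thu 21:00] → overlapped-by → counts.
red_phase [Wed 20:00, Fri 08:00] → met-by → no.
teal_phase [Wed 07:00, Fri 22:00] → overlapped-by → counts.
violet_phase [Wed 02:00, Sat 02:00] → overlapped-by → counts.
Total: 3.

3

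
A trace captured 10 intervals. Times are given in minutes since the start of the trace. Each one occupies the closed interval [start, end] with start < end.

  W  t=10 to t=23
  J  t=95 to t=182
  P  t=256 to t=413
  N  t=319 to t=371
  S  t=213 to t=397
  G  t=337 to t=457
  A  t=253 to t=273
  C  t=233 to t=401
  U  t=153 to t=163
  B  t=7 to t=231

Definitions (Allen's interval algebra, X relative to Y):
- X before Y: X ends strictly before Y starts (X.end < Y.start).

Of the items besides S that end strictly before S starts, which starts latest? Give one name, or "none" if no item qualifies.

U

Target S = [t=213, t=397].
A [t=253, t=273] → during → excluded.
B [t=7, t=231] → overlaps → excluded.
C [t=233, t=401] → overlapped-by → excluded.
G [t=337, t=457] → overlapped-by → excluded.
J [t=95, t=182] → before → candidate.
N [t=319, t=371] → during → excluded.
P [t=256, t=413] → overlapped-by → excluded.
U [t=153, t=163] → before → candidate.
W [t=10, t=23] → before → candidate.
Among candidates, latest start is t=153 → U.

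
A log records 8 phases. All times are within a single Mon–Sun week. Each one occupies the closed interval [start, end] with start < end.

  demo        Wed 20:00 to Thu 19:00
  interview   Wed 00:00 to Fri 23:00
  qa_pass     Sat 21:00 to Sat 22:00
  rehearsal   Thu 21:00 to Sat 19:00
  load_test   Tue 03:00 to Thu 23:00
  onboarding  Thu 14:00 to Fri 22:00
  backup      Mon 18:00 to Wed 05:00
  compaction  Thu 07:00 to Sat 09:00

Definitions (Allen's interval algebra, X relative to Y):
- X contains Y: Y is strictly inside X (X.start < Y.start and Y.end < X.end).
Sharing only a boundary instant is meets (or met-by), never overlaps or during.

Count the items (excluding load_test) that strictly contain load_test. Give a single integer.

0

Target load_test = [Tue 03:00, Thu 23:00].
backup [Mon 18:00, Wed 05:00] → overlaps → no.
compaction [Thu 07:00, Sat 09:00] → overlapped-by → no.
demo [Wed 20:00, Thu 19:00] → during → no.
interview [Wed 00:00, Fri 23:00] → overlapped-by → no.
onboarding [Thu 14:00, Fri 22:00] → overlapped-by → no.
qa_pass [Sat 21:00, Sat 22:00] → after → no.
rehearsal [Thu 21:00, Sat 19:00] → overlapped-by → no.
Total: 0.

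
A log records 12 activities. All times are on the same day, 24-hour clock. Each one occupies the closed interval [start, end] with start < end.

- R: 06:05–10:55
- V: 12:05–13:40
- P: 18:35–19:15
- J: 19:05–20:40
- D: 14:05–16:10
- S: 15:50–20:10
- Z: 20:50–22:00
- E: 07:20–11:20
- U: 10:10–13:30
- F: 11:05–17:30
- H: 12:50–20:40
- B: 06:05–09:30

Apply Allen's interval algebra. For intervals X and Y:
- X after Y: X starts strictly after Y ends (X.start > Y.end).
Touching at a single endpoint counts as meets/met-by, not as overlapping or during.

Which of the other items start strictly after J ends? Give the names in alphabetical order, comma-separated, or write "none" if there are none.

Z

Target J = [19:05, 20:40].
B [06:05, 09:30] → before → no.
D [14:05, 16:10] → before → no.
E [07:20, 11:20] → before → no.
F [11:05, 17:30] → before → no.
H [12:50, 20:40] → finished-by → no.
P [18:35, 19:15] → overlaps → no.
R [06:05, 10:55] → before → no.
S [15:50, 20:10] → overlaps → no.
U [10:10, 13:30] → before → no.
V [12:05, 13:40] → before → no.
Z [20:50, 22:00] → after → yes.
Result: Z.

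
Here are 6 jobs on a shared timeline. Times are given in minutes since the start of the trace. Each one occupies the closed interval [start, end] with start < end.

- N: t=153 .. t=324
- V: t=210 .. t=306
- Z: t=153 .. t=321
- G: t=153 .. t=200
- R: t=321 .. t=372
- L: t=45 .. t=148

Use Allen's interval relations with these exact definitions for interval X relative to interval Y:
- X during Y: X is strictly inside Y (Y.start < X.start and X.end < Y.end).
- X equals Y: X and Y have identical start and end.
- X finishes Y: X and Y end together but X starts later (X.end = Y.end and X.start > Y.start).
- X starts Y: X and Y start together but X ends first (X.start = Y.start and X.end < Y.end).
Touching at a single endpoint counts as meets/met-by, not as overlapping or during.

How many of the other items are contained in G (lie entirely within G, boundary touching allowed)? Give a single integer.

Target G = [t=153, t=200].
L [t=45, t=148] → before → no.
N [t=153, t=324] → started-by → no.
R [t=321, t=372] → after → no.
V [t=210, t=306] → after → no.
Z [t=153, t=321] → started-by → no.
Total: 0.

0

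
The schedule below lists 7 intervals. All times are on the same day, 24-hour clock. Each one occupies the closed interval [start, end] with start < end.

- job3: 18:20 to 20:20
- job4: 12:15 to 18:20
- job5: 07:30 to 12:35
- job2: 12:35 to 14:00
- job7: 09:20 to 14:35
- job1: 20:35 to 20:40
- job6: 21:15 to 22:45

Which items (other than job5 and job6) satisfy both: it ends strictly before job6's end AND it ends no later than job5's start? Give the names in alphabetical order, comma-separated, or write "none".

none

Conditions: its end is strictly before job6's end (X.end < 22:45) AND its end is no later than job5's start (X.end <= 07:30).
job1: end 20:40 < 22:45? ✓; end 20:40 <= 07:30? ✗ → no.
job2: end 14:00 < 22:45? ✓; end 14:00 <= 07:30? ✗ → no.
job3: end 20:20 < 22:45? ✓; end 20:20 <= 07:30? ✗ → no.
job4: end 18:20 < 22:45? ✓; end 18:20 <= 07:30? ✗ → no.
job7: end 14:35 < 22:45? ✓; end 14:35 <= 07:30? ✗ → no.
Result: none.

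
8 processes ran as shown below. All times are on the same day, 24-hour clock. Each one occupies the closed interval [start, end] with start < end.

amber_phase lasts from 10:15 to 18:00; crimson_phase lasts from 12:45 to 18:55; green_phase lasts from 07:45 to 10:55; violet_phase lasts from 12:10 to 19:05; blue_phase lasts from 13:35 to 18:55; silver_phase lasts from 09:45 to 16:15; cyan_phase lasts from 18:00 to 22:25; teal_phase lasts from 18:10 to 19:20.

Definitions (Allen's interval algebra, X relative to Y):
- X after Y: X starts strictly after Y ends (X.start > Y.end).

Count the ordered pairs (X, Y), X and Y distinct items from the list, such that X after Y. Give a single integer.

Checking all 56 ordered pairs for relation 'after'; matching pairs in alphabetical order:
(blue_phase, green_phase): blue_phase after green_phase ✓
(crimson_phase, green_phase): crimson_phase after green_phase ✓
(cyan_phase, green_phase): cyan_phase after green_phase ✓
(cyan_phase, silver_phase): cyan_phase after silver_phase ✓
(teal_phase, amber_phase): teal_phase after amber_phase ✓
(teal_phase, green_phase): teal_phase after green_phase ✓
(teal_phase, silver_phase): teal_phase after silver_phase ✓
(violet_phase, green_phase): violet_phase after green_phase ✓
Count: 8.

8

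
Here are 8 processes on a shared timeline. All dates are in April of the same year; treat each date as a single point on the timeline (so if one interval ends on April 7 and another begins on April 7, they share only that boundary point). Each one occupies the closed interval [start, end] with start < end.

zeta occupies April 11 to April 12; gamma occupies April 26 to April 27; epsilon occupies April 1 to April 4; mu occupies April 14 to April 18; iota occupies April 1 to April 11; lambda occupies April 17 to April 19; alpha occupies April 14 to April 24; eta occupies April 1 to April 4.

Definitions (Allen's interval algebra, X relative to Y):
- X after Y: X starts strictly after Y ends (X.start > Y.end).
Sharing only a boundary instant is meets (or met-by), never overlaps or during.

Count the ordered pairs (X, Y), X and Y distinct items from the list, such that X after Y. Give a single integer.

21

Checking all 56 ordered pairs for relation 'after'; matching pairs in alphabetical order:
(alpha, epsilon): alpha after epsilon ✓
(alpha, eta): alpha after eta ✓
(alpha, iota): alpha after iota ✓
(alpha, zeta): alpha after zeta ✓
(gamma, alpha): gamma after alpha ✓
(gamma, epsilon): gamma after epsilon ✓
(gamma, eta): gamma after eta ✓
(gamma, iota): gamma after iota ✓
(gamma, lambda): gamma after lambda ✓
(gamma, mu): gamma after mu ✓
(gamma, zeta): gamma after zeta ✓
(lambda, epsilon): lambda after epsilon ✓
(lambda, eta): lambda after eta ✓
(lambda, iota): lambda after iota ✓
(lambda, zeta): lambda after zeta ✓
(mu, epsilon): mu after epsilon ✓
(mu, eta): mu after eta ✓
(mu, iota): mu after iota ✓
(mu, zeta): mu after zeta ✓
(zeta, epsilon): zeta after epsilon ✓
(zeta, eta): zeta after eta ✓
Count: 21.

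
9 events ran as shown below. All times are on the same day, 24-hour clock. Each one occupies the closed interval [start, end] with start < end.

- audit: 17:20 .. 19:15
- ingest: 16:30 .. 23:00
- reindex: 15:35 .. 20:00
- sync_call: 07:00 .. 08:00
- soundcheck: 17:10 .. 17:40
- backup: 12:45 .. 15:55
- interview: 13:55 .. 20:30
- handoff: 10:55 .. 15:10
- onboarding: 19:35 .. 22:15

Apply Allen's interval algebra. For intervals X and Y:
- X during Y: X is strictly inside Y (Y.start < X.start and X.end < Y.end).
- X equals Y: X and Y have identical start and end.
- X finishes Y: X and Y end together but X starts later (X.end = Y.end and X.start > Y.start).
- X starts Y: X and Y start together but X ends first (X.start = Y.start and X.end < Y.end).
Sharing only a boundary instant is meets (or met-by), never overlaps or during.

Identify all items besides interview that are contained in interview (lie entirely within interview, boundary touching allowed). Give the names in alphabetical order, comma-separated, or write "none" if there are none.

Target interview = [13:55, 20:30].
audit [17:20, 19:15] → during → yes.
backup [12:45, 15:55] → overlaps → no.
handoff [10:55, 15:10] → overlaps → no.
ingest [16:30, 23:00] → overlapped-by → no.
onboarding [19:35, 22:15] → overlapped-by → no.
reindex [15:35, 20:00] → during → yes.
soundcheck [17:10, 17:40] → during → yes.
sync_call [07:00, 08:00] → before → no.
Result: audit, reindex, soundcheck.

audit, reindex, soundcheck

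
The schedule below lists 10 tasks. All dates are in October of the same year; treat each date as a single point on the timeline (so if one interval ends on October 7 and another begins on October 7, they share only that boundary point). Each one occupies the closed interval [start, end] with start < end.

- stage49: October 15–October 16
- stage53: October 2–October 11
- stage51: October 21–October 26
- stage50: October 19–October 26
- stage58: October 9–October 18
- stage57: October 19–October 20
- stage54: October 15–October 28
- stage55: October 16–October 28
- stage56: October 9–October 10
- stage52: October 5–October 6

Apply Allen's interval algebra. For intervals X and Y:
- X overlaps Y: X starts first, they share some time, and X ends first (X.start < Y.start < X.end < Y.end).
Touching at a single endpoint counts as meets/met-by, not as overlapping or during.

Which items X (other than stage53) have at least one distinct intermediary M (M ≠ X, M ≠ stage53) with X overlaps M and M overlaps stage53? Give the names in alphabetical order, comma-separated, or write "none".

Target stage53 = [October 2, October 11].
Intermediaries M with M overlaps stage53: none.
Union: none.

none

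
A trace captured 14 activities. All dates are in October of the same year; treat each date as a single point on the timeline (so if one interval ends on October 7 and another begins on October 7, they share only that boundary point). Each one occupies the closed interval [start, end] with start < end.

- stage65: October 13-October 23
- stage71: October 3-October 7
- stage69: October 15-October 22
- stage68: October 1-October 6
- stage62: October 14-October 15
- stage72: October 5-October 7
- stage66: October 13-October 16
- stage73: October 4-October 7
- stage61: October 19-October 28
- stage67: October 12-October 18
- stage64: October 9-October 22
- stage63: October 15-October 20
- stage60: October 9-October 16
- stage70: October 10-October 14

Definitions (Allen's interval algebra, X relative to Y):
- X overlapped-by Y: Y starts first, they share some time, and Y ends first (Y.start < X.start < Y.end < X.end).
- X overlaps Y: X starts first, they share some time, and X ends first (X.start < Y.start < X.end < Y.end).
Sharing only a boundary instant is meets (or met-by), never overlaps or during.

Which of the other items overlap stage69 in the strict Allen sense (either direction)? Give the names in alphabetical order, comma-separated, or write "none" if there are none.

Target stage69 = [October 15, October 22].
stage60 [October 9, October 16] → overlaps → yes.
stage61 [October 19, October 28] → overlapped-by → yes.
stage62 [October 14, October 15] → meets → no.
stage63 [October 15, October 20] → starts → no.
stage64 [October 9, October 22] → finished-by → no.
stage65 [October 13, October 23] → contains → no.
stage66 [October 13, October 16] → overlaps → yes.
stage67 [October 12, October 18] → overlaps → yes.
stage68 [October 1, October 6] → before → no.
stage70 [October 10, October 14] → before → no.
stage71 [October 3, October 7] → before → no.
stage72 [October 5, October 7] → before → no.
stage73 [October 4, October 7] → before → no.
Result: stage60, stage61, stage66, stage67.

stage60, stage61, stage66, stage67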